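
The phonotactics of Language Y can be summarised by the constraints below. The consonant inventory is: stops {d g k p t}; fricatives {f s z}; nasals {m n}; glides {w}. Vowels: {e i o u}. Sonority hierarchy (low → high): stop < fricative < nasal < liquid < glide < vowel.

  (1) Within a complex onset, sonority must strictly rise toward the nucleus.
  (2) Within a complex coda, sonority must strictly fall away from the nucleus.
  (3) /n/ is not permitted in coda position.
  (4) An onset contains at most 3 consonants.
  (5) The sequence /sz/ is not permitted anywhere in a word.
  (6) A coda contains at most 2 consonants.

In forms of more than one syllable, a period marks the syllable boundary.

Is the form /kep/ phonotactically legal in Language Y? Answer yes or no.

/kep/ — σ1 onset /k/, coda /p/ ok → phonotactically legal

yes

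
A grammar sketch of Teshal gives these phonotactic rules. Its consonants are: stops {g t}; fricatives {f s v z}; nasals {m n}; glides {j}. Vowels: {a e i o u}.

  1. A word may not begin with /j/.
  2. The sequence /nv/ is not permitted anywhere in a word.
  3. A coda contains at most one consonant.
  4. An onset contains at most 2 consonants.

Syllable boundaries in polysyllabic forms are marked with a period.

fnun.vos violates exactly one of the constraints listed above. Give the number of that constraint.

fnun.vos: contains banned sequence /nv/.
This is a violation of constraint 2: "The sequence /nv/ is not permitted anywhere in a word."
The remaining constraints (1, 3, 4) are satisfied.

2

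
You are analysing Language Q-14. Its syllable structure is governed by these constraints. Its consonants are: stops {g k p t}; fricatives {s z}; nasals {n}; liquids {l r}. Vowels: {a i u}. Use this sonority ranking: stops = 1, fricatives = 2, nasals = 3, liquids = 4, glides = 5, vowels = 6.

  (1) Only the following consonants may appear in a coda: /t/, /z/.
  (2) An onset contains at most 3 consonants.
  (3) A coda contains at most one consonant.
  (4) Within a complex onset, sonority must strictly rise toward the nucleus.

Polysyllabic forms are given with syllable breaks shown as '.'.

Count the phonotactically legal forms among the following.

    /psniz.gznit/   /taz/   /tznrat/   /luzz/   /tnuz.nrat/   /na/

/psniz.gznit/ — σ1 onset /psn/ (1→2→3 rises), coda /z/ ok; σ2 onset /gzn/ (1→2→3 rises), coda /t/ ok → phonotactically legal
/taz/ — σ1 onset /t/, coda /z/ ok → phonotactically legal
/tznrat/ — violates constraint 2: syllable 1 onset /tznr/ has 4 consonants (> 3) → phonotactically illegal
/luzz/ — violates constraint 3: syllable 1 coda /zz/ has 2 consonants (> 1) → phonotactically illegal
/tnuz.nrat/ — σ1 onset /tn/ (1→3 rises), coda /z/ ok; σ2 onset /nr/ (3→4 rises), coda /t/ ok → phonotactically legal
/na/ — σ1 onset /n/, coda /∅/ ok → phonotactically legal
Phonotactically legal: /psniz.gznit/, /taz/, /tnuz.nrat/, /na/ → 4.

4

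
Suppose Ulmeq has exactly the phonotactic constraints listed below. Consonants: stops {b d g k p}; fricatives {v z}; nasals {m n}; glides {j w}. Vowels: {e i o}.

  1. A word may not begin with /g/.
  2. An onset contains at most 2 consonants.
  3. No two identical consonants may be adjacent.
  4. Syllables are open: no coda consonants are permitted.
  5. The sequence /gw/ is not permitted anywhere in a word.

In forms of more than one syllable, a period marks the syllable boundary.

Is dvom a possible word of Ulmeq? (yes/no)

no

dvom — violates constraint 4: syllable 1 coda /m/ has 1 consonant (> 0) → illicit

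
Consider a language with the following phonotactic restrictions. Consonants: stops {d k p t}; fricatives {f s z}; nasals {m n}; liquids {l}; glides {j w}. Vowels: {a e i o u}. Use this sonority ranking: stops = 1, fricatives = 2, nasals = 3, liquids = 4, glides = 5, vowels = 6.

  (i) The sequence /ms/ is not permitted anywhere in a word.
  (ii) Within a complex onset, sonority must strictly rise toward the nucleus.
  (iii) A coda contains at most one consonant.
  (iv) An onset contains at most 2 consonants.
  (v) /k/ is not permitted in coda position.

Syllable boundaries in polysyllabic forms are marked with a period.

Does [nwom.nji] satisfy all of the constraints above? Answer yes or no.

yes

[nwom.nji] — σ1 onset /nw/ (3→5 rises), coda /m/ ok; σ2 onset /nj/ (3→5 rises), coda /∅/ ok → permitted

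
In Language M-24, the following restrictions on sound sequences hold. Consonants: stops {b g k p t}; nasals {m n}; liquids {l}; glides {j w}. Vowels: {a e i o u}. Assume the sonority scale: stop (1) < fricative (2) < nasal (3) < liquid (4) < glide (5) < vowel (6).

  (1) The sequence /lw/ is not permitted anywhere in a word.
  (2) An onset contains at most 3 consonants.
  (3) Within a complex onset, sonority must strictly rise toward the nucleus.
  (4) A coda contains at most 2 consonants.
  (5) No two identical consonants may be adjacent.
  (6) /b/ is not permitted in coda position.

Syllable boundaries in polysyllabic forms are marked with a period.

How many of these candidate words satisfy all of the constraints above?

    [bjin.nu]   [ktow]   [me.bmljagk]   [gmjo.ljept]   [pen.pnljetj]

[bjin.nu] — violates constraint 5: adjacent identical consonants /nn/ → illicit
[ktow] — violates constraint 3: syllable 1 onset /kt/: /k/ (stop, 1) → /t/ (stop, 1) does not rise → illicit
[me.bmljagk] — violates constraint 2: syllable 2 onset /bmlj/ has 4 consonants (> 3) → illicit
[gmjo.ljept] — σ1 onset /gmj/ (1→3→5 rises), coda /∅/ ok; σ2 onset /lj/ (4→5 rises), coda /pt/ (2C) ok → licit
[pen.pnljetj] — violates constraint 2: syllable 2 onset /pnlj/ has 4 consonants (> 3) → illicit
Licit: [gmjo.ljept] → 1.

1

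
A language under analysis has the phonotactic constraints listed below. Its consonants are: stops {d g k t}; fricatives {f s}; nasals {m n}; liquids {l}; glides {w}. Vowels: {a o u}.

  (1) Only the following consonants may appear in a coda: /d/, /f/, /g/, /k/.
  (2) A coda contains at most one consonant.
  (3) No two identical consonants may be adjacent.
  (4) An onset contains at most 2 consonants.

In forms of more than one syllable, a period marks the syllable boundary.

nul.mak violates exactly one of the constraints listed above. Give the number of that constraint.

1

nul.mak: syllable 1 coda contains /l/, which is not a licensed coda consonant.
This is a violation of constraint 1: "Only the following consonants may appear in a coda: /d/, /f/, /g/, /k/."
The remaining constraints (2, 3, 4) are satisfied.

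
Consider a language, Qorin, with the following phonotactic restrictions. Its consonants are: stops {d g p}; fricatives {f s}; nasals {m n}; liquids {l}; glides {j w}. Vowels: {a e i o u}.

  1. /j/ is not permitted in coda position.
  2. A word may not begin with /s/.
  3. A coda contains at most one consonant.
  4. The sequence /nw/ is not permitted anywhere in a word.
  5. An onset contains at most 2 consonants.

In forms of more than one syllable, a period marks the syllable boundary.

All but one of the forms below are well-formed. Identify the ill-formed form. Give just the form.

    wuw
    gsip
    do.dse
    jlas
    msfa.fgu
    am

wuw — σ1 onset /w/, coda /w/ ok → well-formed
gsip — σ1 onset /gs/ (2C), coda /p/ ok → well-formed
do.dse — σ1 onset /d/, coda /∅/ ok; σ2 onset /ds/ (2C), coda /∅/ ok → well-formed
jlas — σ1 onset /jl/ (2C), coda /s/ ok → well-formed
msfa.fgu — violates constraint 5: syllable 1 onset /msf/ has 3 consonants (> 2) → ill-formed
am — σ1 onset /∅/, coda /m/ ok → well-formed

msfa.fgu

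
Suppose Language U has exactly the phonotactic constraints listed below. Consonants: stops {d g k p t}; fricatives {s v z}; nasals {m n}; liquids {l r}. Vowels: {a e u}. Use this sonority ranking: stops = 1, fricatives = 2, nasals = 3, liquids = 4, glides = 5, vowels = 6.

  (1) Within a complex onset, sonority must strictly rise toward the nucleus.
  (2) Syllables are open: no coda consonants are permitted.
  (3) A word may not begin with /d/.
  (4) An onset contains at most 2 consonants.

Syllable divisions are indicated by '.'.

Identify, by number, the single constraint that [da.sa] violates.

[da.sa]: word begins with /d/.
This is a violation of constraint 3: "A word may not begin with /d/."
The remaining constraints (1, 2, 4) are satisfied.

3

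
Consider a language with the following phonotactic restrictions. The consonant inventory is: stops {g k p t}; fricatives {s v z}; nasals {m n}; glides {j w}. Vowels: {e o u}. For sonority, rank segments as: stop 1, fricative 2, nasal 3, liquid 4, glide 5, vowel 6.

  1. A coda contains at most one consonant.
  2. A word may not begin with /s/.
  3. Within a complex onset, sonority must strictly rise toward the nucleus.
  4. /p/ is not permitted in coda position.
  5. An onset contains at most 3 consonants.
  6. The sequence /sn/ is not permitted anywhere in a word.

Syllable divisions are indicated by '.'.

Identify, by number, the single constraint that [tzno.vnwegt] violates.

1

[tzno.vnwegt]: syllable 2 coda /gt/ has 2 consonants (> 1).
This is a violation of constraint 1: "A coda contains at most one consonant."
The remaining constraints (2, 3, 4, 5, 6) are satisfied.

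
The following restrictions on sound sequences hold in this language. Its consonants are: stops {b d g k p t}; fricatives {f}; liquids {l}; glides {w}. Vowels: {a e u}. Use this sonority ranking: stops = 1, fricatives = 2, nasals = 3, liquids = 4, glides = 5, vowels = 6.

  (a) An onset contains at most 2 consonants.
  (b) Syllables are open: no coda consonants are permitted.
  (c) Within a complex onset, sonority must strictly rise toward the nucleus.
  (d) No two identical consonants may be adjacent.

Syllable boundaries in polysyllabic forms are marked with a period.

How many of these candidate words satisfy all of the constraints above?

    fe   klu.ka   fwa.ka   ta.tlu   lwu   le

6

fe — σ1 onset /f/, coda /∅/ ok → licit
klu.ka — σ1 onset /kl/ (1→4 rises), coda /∅/ ok; σ2 onset /k/, coda /∅/ ok → licit
fwa.ka — σ1 onset /fw/ (2→5 rises), coda /∅/ ok; σ2 onset /k/, coda /∅/ ok → licit
ta.tlu — σ1 onset /t/, coda /∅/ ok; σ2 onset /tl/ (1→4 rises), coda /∅/ ok → licit
lwu — σ1 onset /lw/ (4→5 rises), coda /∅/ ok → licit
le — σ1 onset /l/, coda /∅/ ok → licit
Licit: fe, klu.ka, fwa.ka, ta.tlu, lwu, le → 6.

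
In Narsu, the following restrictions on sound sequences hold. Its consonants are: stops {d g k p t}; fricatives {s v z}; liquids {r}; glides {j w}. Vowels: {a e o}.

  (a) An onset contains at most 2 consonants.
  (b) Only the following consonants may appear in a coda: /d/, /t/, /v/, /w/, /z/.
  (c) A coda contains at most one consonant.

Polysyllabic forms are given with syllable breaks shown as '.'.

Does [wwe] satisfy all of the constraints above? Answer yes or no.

yes

[wwe] — σ1 onset /ww/ (2C), coda /∅/ ok → phonotactically legal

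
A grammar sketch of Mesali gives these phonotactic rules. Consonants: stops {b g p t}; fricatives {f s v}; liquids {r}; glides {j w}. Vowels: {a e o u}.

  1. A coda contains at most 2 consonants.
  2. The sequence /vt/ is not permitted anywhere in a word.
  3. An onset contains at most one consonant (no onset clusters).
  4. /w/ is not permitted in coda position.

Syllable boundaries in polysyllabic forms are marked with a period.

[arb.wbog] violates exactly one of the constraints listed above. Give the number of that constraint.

3

[arb.wbog]: syllable 2 onset /wb/ has 2 consonants (> 1).
This is a violation of constraint 3: "An onset contains at most one consonant (no onset clusters)."
The remaining constraints (1, 2, 4) are satisfied.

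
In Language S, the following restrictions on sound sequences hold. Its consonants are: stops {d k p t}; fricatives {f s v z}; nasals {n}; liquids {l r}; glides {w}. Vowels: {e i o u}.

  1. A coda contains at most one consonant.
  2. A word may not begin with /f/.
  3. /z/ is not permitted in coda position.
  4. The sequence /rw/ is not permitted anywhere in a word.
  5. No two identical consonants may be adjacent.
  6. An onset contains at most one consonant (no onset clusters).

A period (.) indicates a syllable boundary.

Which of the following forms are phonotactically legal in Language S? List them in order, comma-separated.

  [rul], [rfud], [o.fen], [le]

[rul], [o.fen], [le]

[rul] — σ1 onset /r/, coda /l/ ok → phonotactically legal
[rfud] — violates constraint 6: syllable 1 onset /rf/ has 2 consonants (> 1) → phonotactically illegal
[o.fen] — σ1 onset /∅/, coda /∅/ ok; σ2 onset /f/, coda /n/ ok → phonotactically legal
[le] — σ1 onset /l/, coda /∅/ ok → phonotactically legal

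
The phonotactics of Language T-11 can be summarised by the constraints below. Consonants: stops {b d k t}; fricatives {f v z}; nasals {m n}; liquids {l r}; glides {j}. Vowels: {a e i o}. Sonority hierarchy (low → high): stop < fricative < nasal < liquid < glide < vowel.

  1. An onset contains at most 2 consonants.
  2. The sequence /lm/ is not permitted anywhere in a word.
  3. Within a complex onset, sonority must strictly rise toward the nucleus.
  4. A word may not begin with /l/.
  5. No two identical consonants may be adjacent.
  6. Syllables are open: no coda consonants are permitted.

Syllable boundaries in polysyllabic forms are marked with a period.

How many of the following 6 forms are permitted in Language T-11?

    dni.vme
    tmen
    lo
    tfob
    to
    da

dni.vme — σ1 onset /dn/ (1→3 rises), coda /∅/ ok; σ2 onset /vm/ (2→3 rises), coda /∅/ ok → permitted
tmen — violates constraint 6: syllable 1 coda /n/ has 1 consonant (> 0) → not permitted
lo — violates constraint 4: word begins with /l/ → not permitted
tfob — violates constraint 6: syllable 1 coda /b/ has 1 consonant (> 0) → not permitted
to — σ1 onset /t/, coda /∅/ ok → permitted
da — σ1 onset /d/, coda /∅/ ok → permitted
Permitted: dni.vme, to, da → 3.

3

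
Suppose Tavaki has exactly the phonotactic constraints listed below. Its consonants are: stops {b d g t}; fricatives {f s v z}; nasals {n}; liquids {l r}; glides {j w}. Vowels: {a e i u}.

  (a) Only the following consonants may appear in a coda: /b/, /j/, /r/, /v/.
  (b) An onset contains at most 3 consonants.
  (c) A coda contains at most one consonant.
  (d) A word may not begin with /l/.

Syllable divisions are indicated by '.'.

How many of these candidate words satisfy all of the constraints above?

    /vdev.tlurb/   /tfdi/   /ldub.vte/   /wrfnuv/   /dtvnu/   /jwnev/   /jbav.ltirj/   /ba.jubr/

/vdev.tlurb/ — violates constraint (c): syllable 2 coda /rb/ has 2 consonants (> 1) → ill-formed
/tfdi/ — σ1 onset /tfd/ (3C), coda /∅/ ok → well-formed
/ldub.vte/ — violates constraint (d): word begins with /l/ → ill-formed
/wrfnuv/ — violates constraint (b): syllable 1 onset /wrfn/ has 4 consonants (> 3) → ill-formed
/dtvnu/ — violates constraint (b): syllable 1 onset /dtvn/ has 4 consonants (> 3) → ill-formed
/jwnev/ — σ1 onset /jwn/ (3C), coda /v/ ok → well-formed
/jbav.ltirj/ — violates constraint (c): syllable 2 coda /rj/ has 2 consonants (> 1) → ill-formed
/ba.jubr/ — violates constraint (c): syllable 2 coda /br/ has 2 consonants (> 1) → ill-formed
Well-formed: /tfdi/, /jwnev/ → 2.

2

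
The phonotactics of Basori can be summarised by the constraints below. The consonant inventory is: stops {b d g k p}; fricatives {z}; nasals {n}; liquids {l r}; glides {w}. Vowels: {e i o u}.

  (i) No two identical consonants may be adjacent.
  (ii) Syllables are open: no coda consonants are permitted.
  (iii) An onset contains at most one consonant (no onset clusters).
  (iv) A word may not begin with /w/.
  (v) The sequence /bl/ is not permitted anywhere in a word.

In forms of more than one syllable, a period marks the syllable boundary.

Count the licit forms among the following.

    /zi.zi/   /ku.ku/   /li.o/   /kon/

/zi.zi/ — σ1 onset /z/, coda /∅/ ok; σ2 onset /z/, coda /∅/ ok → licit
/ku.ku/ — σ1 onset /k/, coda /∅/ ok; σ2 onset /k/, coda /∅/ ok → licit
/li.o/ — σ1 onset /l/, coda /∅/ ok; σ2 onset /∅/, coda /∅/ ok → licit
/kon/ — violates constraint (ii): syllable 1 coda /n/ has 1 consonant (> 0) → illicit
Licit: /zi.zi/, /ku.ku/, /li.o/ → 3.

3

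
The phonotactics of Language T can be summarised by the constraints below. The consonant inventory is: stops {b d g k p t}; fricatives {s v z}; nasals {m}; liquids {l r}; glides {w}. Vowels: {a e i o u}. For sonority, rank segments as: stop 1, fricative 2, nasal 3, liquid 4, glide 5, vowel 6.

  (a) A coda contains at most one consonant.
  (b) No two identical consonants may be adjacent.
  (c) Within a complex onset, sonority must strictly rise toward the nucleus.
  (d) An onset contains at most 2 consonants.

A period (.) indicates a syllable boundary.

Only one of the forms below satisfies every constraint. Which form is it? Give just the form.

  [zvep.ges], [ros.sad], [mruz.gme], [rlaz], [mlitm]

[mruz.gme]

[zvep.ges] — violates constraint (c): syllable 1 onset /zv/: /z/ (fricative, 2) → /v/ (fricative, 2) does not rise → phonotactically illegal
[ros.sad] — violates constraint (b): adjacent identical consonants /ss/ → phonotactically illegal
[mruz.gme] — σ1 onset /mr/ (3→4 rises), coda /z/ ok; σ2 onset /gm/ (1→3 rises), coda /∅/ ok → phonotactically legal
[rlaz] — violates constraint (c): syllable 1 onset /rl/: /r/ (liquid, 4) → /l/ (liquid, 4) does not rise → phonotactically illegal
[mlitm] — violates constraint (a): syllable 1 coda /tm/ has 2 consonants (> 1) → phonotactically illegal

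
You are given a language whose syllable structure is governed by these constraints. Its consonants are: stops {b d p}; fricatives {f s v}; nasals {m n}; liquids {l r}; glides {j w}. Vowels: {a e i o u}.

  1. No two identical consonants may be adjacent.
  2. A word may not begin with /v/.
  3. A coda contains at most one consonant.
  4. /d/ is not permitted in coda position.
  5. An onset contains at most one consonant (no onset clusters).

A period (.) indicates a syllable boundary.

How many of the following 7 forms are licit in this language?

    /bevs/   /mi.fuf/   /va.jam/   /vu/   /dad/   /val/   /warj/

1

/bevs/ — violates constraint 3: syllable 1 coda /vs/ has 2 consonants (> 1) → illicit
/mi.fuf/ — σ1 onset /m/, coda /∅/ ok; σ2 onset /f/, coda /f/ ok → licit
/va.jam/ — violates constraint 2: word begins with /v/ → illicit
/vu/ — violates constraint 2: word begins with /v/ → illicit
/dad/ — violates constraint 4: syllable 1 coda contains /d/ → illicit
/val/ — violates constraint 2: word begins with /v/ → illicit
/warj/ — violates constraint 3: syllable 1 coda /rj/ has 2 consonants (> 1) → illicit
Licit: /mi.fuf/ → 1.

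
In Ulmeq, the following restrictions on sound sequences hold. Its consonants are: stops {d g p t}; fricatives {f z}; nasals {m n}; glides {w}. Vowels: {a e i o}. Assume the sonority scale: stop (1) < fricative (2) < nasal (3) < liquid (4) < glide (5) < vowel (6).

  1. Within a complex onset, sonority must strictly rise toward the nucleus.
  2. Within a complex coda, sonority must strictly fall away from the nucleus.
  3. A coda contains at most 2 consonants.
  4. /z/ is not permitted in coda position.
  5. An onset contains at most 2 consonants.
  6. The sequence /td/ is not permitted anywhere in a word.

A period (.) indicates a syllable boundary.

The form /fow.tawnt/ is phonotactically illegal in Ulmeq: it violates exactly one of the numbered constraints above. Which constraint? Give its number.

3

/fow.tawnt/: syllable 2 coda /wnt/ has 3 consonants (> 2).
This is a violation of constraint 3: "A coda contains at most 2 consonants."
The remaining constraints (1, 2, 4, 5, 6) are satisfied.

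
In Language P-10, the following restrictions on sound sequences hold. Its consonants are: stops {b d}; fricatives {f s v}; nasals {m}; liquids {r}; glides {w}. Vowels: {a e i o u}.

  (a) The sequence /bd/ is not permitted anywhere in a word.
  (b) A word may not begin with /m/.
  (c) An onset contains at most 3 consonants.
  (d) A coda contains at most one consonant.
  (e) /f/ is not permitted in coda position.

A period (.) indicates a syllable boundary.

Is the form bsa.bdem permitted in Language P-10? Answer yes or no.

bsa.bdem — violates constraint (a): contains banned sequence /bd/ → not permitted

no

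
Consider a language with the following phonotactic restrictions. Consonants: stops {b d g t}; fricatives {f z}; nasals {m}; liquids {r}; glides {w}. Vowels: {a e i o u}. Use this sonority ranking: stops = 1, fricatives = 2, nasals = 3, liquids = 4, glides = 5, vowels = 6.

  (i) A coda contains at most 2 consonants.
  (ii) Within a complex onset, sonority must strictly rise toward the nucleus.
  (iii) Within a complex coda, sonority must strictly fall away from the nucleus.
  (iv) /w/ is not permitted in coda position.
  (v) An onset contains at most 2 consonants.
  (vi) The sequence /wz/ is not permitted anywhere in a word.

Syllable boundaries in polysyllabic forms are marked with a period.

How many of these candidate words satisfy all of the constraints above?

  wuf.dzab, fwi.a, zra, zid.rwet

4

wuf.dzab — σ1 onset /w/, coda /f/ ok; σ2 onset /dz/ (1→2 rises), coda /b/ ok → licit
fwi.a — σ1 onset /fw/ (2→5 rises), coda /∅/ ok; σ2 onset /∅/, coda /∅/ ok → licit
zra — σ1 onset /zr/ (2→4 rises), coda /∅/ ok → licit
zid.rwet — σ1 onset /z/, coda /d/ ok; σ2 onset /rw/ (4→5 rises), coda /t/ ok → licit
Licit: wuf.dzab, fwi.a, zra, zid.rwet → 4.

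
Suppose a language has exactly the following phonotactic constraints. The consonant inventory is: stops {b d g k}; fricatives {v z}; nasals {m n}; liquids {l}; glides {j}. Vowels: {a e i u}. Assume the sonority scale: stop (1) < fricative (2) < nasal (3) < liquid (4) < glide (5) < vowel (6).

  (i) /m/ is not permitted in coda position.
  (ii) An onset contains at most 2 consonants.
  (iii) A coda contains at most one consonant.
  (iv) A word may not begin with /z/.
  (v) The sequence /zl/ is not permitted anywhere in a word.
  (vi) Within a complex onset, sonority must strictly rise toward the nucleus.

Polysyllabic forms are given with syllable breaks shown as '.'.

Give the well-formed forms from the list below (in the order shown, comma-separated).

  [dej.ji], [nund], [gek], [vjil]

[dej.ji] — σ1 onset /d/, coda /j/ ok; σ2 onset /j/, coda /∅/ ok → well-formed
[nund] — violates constraint (iii): syllable 1 coda /nd/ has 2 consonants (> 1) → ill-formed
[gek] — σ1 onset /g/, coda /k/ ok → well-formed
[vjil] — σ1 onset /vj/ (2→5 rises), coda /l/ ok → well-formed

[dej.ji], [gek], [vjil]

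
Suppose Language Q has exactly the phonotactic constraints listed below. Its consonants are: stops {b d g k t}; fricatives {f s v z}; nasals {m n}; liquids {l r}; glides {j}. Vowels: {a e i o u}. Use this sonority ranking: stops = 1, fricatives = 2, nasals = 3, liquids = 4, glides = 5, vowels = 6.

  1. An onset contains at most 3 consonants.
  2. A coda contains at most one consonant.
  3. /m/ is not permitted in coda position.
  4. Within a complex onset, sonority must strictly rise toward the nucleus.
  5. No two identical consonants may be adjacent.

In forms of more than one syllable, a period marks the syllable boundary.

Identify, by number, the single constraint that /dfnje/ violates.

1

/dfnje/: syllable 1 onset /dfnj/ has 4 consonants (> 3).
This is a violation of constraint 1: "An onset contains at most 3 consonants."
The remaining constraints (2, 3, 4, 5) are satisfied.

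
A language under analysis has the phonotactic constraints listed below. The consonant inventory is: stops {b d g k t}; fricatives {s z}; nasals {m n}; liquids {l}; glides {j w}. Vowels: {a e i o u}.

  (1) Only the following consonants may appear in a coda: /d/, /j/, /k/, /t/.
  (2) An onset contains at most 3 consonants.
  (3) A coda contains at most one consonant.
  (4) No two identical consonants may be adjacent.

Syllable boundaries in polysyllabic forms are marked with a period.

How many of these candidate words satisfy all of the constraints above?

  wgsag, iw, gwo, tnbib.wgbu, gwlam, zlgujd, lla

1

wgsag — violates constraint 1: syllable 1 coda contains /g/, which is not a licensed coda consonant → illicit
iw — violates constraint 1: syllable 1 coda contains /w/, which is not a licensed coda consonant → illicit
gwo — σ1 onset /gw/ (2C), coda /∅/ ok → licit
tnbib.wgbu — violates constraint 1: syllable 1 coda contains /b/, which is not a licensed coda consonant → illicit
gwlam — violates constraint 1: syllable 1 coda contains /m/, which is not a licensed coda consonant → illicit
zlgujd — violates constraint 3: syllable 1 coda /jd/ has 2 consonants (> 1) → illicit
lla — violates constraint 4: adjacent identical consonants /ll/ → illicit
Licit: gwo → 1.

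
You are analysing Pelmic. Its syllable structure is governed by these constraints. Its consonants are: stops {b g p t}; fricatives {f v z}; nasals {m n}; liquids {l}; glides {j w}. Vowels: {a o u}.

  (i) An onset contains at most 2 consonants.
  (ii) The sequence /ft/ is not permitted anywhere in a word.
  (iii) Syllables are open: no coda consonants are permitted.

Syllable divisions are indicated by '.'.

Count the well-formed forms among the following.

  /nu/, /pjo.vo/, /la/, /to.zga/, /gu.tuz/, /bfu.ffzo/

/nu/ — σ1 onset /n/, coda /∅/ ok → well-formed
/pjo.vo/ — σ1 onset /pj/ (2C), coda /∅/ ok; σ2 onset /v/, coda /∅/ ok → well-formed
/la/ — σ1 onset /l/, coda /∅/ ok → well-formed
/to.zga/ — σ1 onset /t/, coda /∅/ ok; σ2 onset /zg/ (2C), coda /∅/ ok → well-formed
/gu.tuz/ — violates constraint (iii): syllable 2 coda /z/ has 1 consonant (> 0) → ill-formed
/bfu.ffzo/ — violates constraint (i): syllable 2 onset /ffz/ has 3 consonants (> 2) → ill-formed
Well-formed: /nu/, /pjo.vo/, /la/, /to.zga/ → 4.

4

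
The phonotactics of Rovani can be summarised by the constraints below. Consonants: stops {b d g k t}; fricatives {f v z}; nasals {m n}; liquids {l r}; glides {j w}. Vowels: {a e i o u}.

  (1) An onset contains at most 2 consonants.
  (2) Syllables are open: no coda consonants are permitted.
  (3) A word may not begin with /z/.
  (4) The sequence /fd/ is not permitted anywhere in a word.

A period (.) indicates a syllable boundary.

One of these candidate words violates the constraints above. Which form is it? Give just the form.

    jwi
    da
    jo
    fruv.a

jwi — σ1 onset /jw/ (2C), coda /∅/ ok → permitted
da — σ1 onset /d/, coda /∅/ ok → permitted
jo — σ1 onset /j/, coda /∅/ ok → permitted
fruv.a — violates constraint 2: syllable 1 coda /v/ has 1 consonant (> 0) → not permitted

fruv.a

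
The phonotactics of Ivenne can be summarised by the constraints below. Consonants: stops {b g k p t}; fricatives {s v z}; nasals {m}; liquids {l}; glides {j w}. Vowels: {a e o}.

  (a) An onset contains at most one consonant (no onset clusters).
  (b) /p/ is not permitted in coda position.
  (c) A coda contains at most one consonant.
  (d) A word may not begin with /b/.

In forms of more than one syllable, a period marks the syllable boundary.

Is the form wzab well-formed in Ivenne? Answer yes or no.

no

wzab — violates constraint (a): syllable 1 onset /wz/ has 2 consonants (> 1) → ill-formed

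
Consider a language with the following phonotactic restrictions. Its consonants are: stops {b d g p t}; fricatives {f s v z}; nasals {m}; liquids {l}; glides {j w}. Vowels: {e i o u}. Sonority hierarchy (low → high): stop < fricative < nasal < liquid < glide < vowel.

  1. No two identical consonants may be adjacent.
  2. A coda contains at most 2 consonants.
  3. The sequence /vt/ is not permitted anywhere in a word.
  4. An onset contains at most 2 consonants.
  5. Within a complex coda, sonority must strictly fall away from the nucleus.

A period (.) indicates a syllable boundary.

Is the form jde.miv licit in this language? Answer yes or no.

jde.miv — σ1 onset /jd/ (2C), coda /∅/ ok; σ2 onset /m/, coda /v/ ok → licit

yes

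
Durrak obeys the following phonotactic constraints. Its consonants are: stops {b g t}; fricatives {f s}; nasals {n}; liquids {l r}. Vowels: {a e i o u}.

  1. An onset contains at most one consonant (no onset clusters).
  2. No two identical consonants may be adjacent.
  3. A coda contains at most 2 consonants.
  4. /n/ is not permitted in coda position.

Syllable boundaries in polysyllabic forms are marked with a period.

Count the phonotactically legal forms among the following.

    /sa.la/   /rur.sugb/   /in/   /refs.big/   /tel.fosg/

/sa.la/ — σ1 onset /s/, coda /∅/ ok; σ2 onset /l/, coda /∅/ ok → phonotactically legal
/rur.sugb/ — σ1 onset /r/, coda /r/ ok; σ2 onset /s/, coda /gb/ (2C) ok → phonotactically legal
/in/ — violates constraint 4: syllable 1 coda contains /n/ → phonotactically illegal
/refs.big/ — σ1 onset /r/, coda /fs/ (2C) ok; σ2 onset /b/, coda /g/ ok → phonotactically legal
/tel.fosg/ — σ1 onset /t/, coda /l/ ok; σ2 onset /f/, coda /sg/ (2C) ok → phonotactically legal
Phonotactically legal: /sa.la/, /rur.sugb/, /refs.big/, /tel.fosg/ → 4.

4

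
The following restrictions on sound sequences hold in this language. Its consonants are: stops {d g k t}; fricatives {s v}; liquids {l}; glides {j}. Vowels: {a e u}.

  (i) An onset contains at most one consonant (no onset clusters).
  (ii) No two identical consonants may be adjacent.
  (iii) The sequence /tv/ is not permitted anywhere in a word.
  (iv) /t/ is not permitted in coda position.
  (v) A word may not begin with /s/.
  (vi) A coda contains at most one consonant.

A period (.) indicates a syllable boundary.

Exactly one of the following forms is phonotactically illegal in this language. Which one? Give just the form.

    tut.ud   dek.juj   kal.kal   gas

tut.ud — violates constraint (iv): syllable 1 coda contains /t/ → phonotactically illegal
dek.juj — σ1 onset /d/, coda /k/ ok; σ2 onset /j/, coda /j/ ok → phonotactically legal
kal.kal — σ1 onset /k/, coda /l/ ok; σ2 onset /k/, coda /l/ ok → phonotactically legal
gas — σ1 onset /g/, coda /s/ ok → phonotactically legal

tut.ud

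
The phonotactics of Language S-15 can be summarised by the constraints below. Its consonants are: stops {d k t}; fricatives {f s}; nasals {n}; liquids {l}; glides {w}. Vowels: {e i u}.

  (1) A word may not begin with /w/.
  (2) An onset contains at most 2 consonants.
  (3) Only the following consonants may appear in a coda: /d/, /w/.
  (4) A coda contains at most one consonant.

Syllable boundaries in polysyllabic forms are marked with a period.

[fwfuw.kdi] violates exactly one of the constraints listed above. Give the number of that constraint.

2

[fwfuw.kdi]: syllable 1 onset /fwf/ has 3 consonants (> 2).
This is a violation of constraint 2: "An onset contains at most 2 consonants."
The remaining constraints (1, 3, 4) are satisfied.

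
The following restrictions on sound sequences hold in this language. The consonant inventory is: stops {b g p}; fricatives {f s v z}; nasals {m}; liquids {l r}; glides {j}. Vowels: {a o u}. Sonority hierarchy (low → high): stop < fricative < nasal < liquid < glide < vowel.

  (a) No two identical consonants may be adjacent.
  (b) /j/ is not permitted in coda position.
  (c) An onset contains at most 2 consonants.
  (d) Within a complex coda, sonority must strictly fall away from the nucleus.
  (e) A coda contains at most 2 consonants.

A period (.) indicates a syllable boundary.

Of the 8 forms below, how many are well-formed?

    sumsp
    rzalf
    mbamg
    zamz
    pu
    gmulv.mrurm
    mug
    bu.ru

7

sumsp — violates constraint (e): syllable 1 coda /msp/ has 3 consonants (> 2) → ill-formed
rzalf — σ1 onset /rz/ (2C), coda /lf/ (4→2 falls) ok → well-formed
mbamg — σ1 onset /mb/ (2C), coda /mg/ (3→1 falls) ok → well-formed
zamz — σ1 onset /z/, coda /mz/ (3→2 falls) ok → well-formed
pu — σ1 onset /p/, coda /∅/ ok → well-formed
gmulv.mrurm — σ1 onset /gm/ (2C), coda /lv/ (4→2 falls) ok; σ2 onset /mr/ (2C), coda /rm/ (4→3 falls) ok → well-formed
mug — σ1 onset /m/, coda /g/ ok → well-formed
bu.ru — σ1 onset /b/, coda /∅/ ok; σ2 onset /r/, coda /∅/ ok → well-formed
Well-formed: rzalf, mbamg, zamz, pu, gmulv.mrurm, mug, bu.ru → 7.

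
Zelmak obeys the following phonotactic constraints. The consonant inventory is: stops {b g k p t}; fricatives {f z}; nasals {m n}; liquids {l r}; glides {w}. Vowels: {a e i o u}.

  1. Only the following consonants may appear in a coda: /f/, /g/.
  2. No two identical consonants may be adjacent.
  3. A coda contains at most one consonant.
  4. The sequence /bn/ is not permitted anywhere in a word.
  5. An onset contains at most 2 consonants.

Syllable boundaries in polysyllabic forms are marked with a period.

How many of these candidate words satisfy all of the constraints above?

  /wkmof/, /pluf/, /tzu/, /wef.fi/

/wkmof/ — violates constraint 5: syllable 1 onset /wkm/ has 3 consonants (> 2) → illicit
/pluf/ — σ1 onset /pl/ (2C), coda /f/ ok → licit
/tzu/ — σ1 onset /tz/ (2C), coda /∅/ ok → licit
/wef.fi/ — violates constraint 2: adjacent identical consonants /ff/ → illicit
Licit: /pluf/, /tzu/ → 2.

2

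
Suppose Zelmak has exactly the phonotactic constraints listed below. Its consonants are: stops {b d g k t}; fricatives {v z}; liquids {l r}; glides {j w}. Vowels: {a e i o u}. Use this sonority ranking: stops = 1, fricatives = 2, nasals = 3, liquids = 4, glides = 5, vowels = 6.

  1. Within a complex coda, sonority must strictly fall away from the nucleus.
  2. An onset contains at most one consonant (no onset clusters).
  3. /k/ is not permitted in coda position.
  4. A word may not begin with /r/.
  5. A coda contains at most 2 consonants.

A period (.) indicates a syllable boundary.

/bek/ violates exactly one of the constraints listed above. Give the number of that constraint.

3

/bek/: syllable 1 coda contains /k/.
This is a violation of constraint 3: "/k/ is not permitted in coda position."
The remaining constraints (1, 2, 4, 5) are satisfied.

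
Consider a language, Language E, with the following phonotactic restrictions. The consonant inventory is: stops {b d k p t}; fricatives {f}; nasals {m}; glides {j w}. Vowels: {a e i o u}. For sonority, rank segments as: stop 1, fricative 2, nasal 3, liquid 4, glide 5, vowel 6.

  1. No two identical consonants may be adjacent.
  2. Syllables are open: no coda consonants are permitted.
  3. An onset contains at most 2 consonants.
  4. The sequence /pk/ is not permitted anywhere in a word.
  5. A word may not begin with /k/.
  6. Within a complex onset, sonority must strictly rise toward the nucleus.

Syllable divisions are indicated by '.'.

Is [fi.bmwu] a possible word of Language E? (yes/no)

no

[fi.bmwu] — violates constraint 3: syllable 2 onset /bmw/ has 3 consonants (> 2) → phonotactically illegal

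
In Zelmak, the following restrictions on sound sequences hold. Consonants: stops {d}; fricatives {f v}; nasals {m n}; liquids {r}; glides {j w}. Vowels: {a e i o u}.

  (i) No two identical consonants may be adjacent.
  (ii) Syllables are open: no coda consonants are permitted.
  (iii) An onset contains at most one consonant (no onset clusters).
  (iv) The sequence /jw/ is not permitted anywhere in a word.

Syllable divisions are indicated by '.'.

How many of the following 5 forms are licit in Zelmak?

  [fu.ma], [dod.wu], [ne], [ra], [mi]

4

[fu.ma] — σ1 onset /f/, coda /∅/ ok; σ2 onset /m/, coda /∅/ ok → licit
[dod.wu] — violates constraint (ii): syllable 1 coda /d/ has 1 consonant (> 0) → illicit
[ne] — σ1 onset /n/, coda /∅/ ok → licit
[ra] — σ1 onset /r/, coda /∅/ ok → licit
[mi] — σ1 onset /m/, coda /∅/ ok → licit
Licit: [fu.ma], [ne], [ra], [mi] → 4.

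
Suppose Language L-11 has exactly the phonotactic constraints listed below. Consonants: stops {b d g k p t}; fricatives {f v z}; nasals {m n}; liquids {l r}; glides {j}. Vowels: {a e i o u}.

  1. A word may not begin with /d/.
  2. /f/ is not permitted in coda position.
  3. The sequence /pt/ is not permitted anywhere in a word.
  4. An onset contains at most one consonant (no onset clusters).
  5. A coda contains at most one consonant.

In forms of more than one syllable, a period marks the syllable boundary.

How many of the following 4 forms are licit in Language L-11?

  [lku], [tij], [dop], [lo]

2

[lku] — violates constraint 4: syllable 1 onset /lk/ has 2 consonants (> 1) → illicit
[tij] — σ1 onset /t/, coda /j/ ok → licit
[dop] — violates constraint 1: word begins with /d/ → illicit
[lo] — σ1 onset /l/, coda /∅/ ok → licit
Licit: [tij], [lo] → 2.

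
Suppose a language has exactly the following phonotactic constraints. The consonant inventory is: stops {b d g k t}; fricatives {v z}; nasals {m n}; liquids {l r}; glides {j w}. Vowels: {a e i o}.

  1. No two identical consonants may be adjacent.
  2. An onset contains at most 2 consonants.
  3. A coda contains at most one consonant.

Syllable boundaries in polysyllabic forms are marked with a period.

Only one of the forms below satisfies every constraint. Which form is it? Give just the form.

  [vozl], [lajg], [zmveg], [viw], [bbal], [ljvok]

[viw]

[vozl] — violates constraint 3: syllable 1 coda /zl/ has 2 consonants (> 1) → phonotactically illegal
[lajg] — violates constraint 3: syllable 1 coda /jg/ has 2 consonants (> 1) → phonotactically illegal
[zmveg] — violates constraint 2: syllable 1 onset /zmv/ has 3 consonants (> 2) → phonotactically illegal
[viw] — σ1 onset /v/, coda /w/ ok → phonotactically legal
[bbal] — violates constraint 1: adjacent identical consonants /bb/ → phonotactically illegal
[ljvok] — violates constraint 2: syllable 1 onset /ljv/ has 3 consonants (> 2) → phonotactically illegal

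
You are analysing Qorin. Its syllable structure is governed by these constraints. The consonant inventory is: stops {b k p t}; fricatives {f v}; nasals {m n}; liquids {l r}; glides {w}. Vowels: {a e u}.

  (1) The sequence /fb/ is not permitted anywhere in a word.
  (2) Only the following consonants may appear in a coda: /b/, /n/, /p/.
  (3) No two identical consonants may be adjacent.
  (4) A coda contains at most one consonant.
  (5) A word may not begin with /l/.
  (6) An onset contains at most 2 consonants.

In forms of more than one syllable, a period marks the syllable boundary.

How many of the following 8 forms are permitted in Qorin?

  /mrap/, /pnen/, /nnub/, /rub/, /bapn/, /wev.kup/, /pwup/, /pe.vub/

5

/mrap/ — σ1 onset /mr/ (2C), coda /p/ ok → permitted
/pnen/ — σ1 onset /pn/ (2C), coda /n/ ok → permitted
/nnub/ — violates constraint 3: adjacent identical consonants /nn/ → not permitted
/rub/ — σ1 onset /r/, coda /b/ ok → permitted
/bapn/ — violates constraint 4: syllable 1 coda /pn/ has 2 consonants (> 1) → not permitted
/wev.kup/ — violates constraint 2: syllable 1 coda contains /v/, which is not a licensed coda consonant → not permitted
/pwup/ — σ1 onset /pw/ (2C), coda /p/ ok → permitted
/pe.vub/ — σ1 onset /p/, coda /∅/ ok; σ2 onset /v/, coda /b/ ok → permitted
Permitted: /mrap/, /pnen/, /rub/, /pwup/, /pe.vub/ → 5.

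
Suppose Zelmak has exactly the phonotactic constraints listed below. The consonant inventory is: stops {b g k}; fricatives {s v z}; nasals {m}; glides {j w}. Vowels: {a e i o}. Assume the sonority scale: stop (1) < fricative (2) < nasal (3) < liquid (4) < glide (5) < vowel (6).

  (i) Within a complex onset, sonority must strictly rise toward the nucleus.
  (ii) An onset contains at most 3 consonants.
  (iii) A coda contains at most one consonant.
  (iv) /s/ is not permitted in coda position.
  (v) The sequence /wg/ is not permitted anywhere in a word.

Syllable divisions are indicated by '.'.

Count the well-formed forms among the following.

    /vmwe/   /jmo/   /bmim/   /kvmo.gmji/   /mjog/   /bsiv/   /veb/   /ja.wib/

/vmwe/ — σ1 onset /vmw/ (2→3→5 rises), coda /∅/ ok → well-formed
/jmo/ — violates constraint (i): syllable 1 onset /jm/: /j/ (glide, 5) → /m/ (nasal, 3) does not rise → ill-formed
/bmim/ — σ1 onset /bm/ (1→3 rises), coda /m/ ok → well-formed
/kvmo.gmji/ — σ1 onset /kvm/ (1→2→3 rises), coda /∅/ ok; σ2 onset /gmj/ (1→3→5 rises), coda /∅/ ok → well-formed
/mjog/ — σ1 onset /mj/ (3→5 rises), coda /g/ ok → well-formed
/bsiv/ — σ1 onset /bs/ (1→2 rises), coda /v/ ok → well-formed
/veb/ — σ1 onset /v/, coda /b/ ok → well-formed
/ja.wib/ — σ1 onset /j/, coda /∅/ ok; σ2 onset /w/, coda /b/ ok → well-formed
Well-formed: /vmwe/, /bmim/, /kvmo.gmji/, /mjog/, /bsiv/, /veb/, /ja.wib/ → 7.

7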